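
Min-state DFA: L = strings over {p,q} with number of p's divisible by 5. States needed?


Track (count of p) mod 5: states 0..4, accept at 0
Minimal DFA: 5 states


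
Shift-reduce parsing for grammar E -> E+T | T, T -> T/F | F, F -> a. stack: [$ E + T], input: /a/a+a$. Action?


'/' can extend T; shift to build T -> T/F
Action: shift


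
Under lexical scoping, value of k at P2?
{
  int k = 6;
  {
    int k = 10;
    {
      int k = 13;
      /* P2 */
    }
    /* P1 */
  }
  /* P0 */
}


k declared in the same block as P2
k = 13


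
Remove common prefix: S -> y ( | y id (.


Common prefix: 'y'
Factored: S -> y S', S' -> ( | id (


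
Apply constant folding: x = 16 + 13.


16 + 13 = 29 at compile time
Optimized: x = 29


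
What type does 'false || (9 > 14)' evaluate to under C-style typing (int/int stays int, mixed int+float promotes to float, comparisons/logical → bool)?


Operand types: bool || bool
Rule: logical operators take bool operands and yield bool
Result type: bool


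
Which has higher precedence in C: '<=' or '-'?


'-' is additive (level 9); '<=' is relational (level 7)
Higher level binds tighter
'-' has higher precedence than '<='


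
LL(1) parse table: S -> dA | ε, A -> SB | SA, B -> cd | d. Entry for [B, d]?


For [B, d]: 'd' ∈ FIRST(d)
Entry: B -> d


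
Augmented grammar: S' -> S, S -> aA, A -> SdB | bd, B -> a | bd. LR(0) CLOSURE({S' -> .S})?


Start: S' -> .S
For each item with dot before a nonterminal B, add B -> .γ for every B-production
Closure: [S' -> .S, S -> .aA]


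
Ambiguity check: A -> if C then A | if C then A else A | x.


dangling else: 'if C then if C then x else x' parses two ways
Ambiguous


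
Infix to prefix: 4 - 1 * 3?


'*' binds tighter: tree is (- 4 (* 1 3))
Prefix: - 4 * 1 3


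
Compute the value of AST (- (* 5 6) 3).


Evaluate inner: (* 5 6) = 30
Evaluate root: (- 30 3) = 27
Result: 27


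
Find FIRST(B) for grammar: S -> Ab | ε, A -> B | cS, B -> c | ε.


Per alternative of B: FIRST(c) = {c}; FIRST(ε) = {ε}
FIRST(B) = {c, ε}


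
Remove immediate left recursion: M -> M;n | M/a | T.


Left-recursive alternatives: M;n, M/a; non-recursive: T
Introduce M': M -> TM', M' -> ;nM' | /aM' | ε


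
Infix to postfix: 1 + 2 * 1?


* has higher precedence, evaluate 2*1 first
Postfix: 1 2 1 * +


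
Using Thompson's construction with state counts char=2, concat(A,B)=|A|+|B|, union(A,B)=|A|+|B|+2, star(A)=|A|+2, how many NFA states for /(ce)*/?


Syntax tree has 2 char leaf(s), 0 union(s), 1 star(s)
chars contribute 2×2 = 4; each union adds +2; each star adds +2
Total: 4 + 0 + 2 = 6 states


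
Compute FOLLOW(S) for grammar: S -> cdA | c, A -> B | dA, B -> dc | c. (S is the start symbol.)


$ ∈ FOLLOW(S). For each A -> αBβ: add FIRST(β)\{ε} to FOLLOW(B); if β nullable, add FOLLOW(A).
FOLLOW(S) = {$}


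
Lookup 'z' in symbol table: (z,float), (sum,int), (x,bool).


Lookup 'z' → type float


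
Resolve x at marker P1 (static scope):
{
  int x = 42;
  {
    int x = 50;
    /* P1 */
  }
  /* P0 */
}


x declared in the same block as P1
x = 50


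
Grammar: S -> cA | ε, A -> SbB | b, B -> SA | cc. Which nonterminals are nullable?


A nonterminal is nullable iff some alternative derives ε (directly, or every symbol in it is nullable)
Nullable: {S}


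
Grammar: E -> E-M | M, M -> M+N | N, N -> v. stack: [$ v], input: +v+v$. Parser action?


'v' on top is the handle for N -> v
Action: reduce (N -> v)


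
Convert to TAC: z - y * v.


Break into single-operator statements:
t1 = y * v
t2 = z - t1


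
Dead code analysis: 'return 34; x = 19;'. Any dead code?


statement follows a return and is unreachable
Dead: 'x = 19'


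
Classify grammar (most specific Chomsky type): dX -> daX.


LHS has context (more than one symbol) and |LHS| ≤ |RHS|
Classification: Type 1 (Context-Sensitive)


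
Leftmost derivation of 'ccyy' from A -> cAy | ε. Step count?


Derivation: A => cAy => ccAyy => ccyy
Steps: 3


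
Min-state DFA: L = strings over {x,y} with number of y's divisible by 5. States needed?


Track (count of y) mod 5: states 0..4, accept at 0
Minimal DFA: 5 states


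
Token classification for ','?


Pattern: delimiter/punctuation
Type: PUNCTUATION


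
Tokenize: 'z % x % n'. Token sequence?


Scan left to right, longest-match per lexeme
Tokens: ID(z), OP(%), ID(x), OP(%), ID(n)


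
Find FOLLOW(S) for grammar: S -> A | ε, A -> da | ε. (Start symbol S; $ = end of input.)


$ ∈ FOLLOW(S). For each A -> αBβ: add FIRST(β)\{ε} to FOLLOW(B); if β nullable, add FOLLOW(A).
FOLLOW(S) = {$}


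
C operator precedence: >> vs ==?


'>>' is shift (level 8); '==' is equality (level 6)
Higher level binds tighter
'>>' has higher precedence than '=='


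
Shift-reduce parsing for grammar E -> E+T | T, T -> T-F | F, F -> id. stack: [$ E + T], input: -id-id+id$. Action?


'-' can extend T; shift to build T -> T-F
Action: shift


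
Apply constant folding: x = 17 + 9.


17 + 9 = 26 at compile time
Optimized: x = 26


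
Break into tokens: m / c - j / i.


Scan left to right, longest-match per lexeme
Tokens: ID(m), OP(/), ID(c), OP(-), ID(j), OP(/), ID(i)


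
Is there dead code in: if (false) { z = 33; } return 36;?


condition is constant false, so the whole block is unreachable
Dead: 'if (false) { z = 33; }'


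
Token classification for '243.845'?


Pattern: digits with a decimal point
Type: FLOAT_LITERAL


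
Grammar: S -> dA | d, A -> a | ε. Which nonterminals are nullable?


A nonterminal is nullable iff some alternative derives ε (directly, or every symbol in it is nullable)
Nullable: {A}


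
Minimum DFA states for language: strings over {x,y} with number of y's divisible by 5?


Track (count of y) mod 5: states 0..4, accept at 0
Minimal DFA: 5 states


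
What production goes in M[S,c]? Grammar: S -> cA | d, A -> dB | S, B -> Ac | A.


For [S, c]: 'c' ∈ FIRST(cA)
Entry: S -> cA


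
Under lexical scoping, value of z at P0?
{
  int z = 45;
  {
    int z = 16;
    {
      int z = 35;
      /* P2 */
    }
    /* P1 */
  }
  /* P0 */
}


z declared in the same block as P0
z = 45


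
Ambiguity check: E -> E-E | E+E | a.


'a-a+a' has two parse trees (no precedence encoded between - and +)
Ambiguous


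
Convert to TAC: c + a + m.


Break into single-operator statements:
t1 = c + a
t2 = t1 + m


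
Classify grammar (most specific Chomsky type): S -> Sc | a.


Left-linear: every RHS is a terminal or one nonterminal followed by a terminal
Classification: Type 3 (Regular)


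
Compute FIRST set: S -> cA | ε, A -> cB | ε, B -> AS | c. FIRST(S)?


Per alternative of S: FIRST(cA) = {c}; FIRST(ε) = {ε}
FIRST(S) = {c, ε}


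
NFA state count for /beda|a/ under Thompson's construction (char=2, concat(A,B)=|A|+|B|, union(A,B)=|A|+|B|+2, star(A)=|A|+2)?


Syntax tree has 5 char leaf(s), 1 union(s), 0 star(s)
chars contribute 5×2 = 10; each union adds +2; each star adds +2
Total: 10 + 2 + 0 = 12 states


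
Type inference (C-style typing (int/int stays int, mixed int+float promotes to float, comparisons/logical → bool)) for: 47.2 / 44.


Operand types: float / int
Rule: mixed int/float promotes to float; int/int stays int
Result type: float


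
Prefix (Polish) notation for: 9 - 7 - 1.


left-to-right (same/higher precedence on left): tree is (- (- 9 7) 1)
Prefix: - - 9 7 1


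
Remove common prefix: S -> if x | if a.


Common prefix: 'if'
Factored: S -> if S', S' -> x | a


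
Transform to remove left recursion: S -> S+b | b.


Left-recursive alternatives: S+b; non-recursive: b
Introduce S': S -> bS', S' -> +bS' | ε


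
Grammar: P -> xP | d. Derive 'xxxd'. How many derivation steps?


Derivation: P => xP => xxP => xxxP => xxxd
Steps: 4


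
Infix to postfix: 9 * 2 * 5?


Left to right (same or higher precedence on left)
Postfix: 9 2 * 5 *


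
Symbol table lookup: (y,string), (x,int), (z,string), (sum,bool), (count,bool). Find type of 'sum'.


Lookup 'sum' → type bool


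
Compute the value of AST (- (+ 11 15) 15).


Evaluate inner: (+ 11 15) = 26
Evaluate root: (- 26 15) = 11
Result: 11


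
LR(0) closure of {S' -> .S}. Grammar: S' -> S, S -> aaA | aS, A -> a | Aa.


Start: S' -> .S
For each item with dot before a nonterminal B, add B -> .γ for every B-production
Closure: [S' -> .S, S -> .aaA, S -> .aS]


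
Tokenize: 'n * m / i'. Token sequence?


Scan left to right, longest-match per lexeme
Tokens: ID(n), OP(*), ID(m), OP(/), ID(i)


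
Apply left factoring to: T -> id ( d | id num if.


Common prefix: 'id'
Factored: T -> id T', T' -> ( d | num if


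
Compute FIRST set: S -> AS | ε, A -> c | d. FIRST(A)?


Per alternative of A: FIRST(c) = {c}; FIRST(d) = {d}
FIRST(A) = {c, d}


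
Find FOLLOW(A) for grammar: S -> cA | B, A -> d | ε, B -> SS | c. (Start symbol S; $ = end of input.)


$ ∈ FOLLOW(S). For each A -> αBβ: add FIRST(β)\{ε} to FOLLOW(B); if β nullable, add FOLLOW(A).
FOLLOW(A) = {$, c}


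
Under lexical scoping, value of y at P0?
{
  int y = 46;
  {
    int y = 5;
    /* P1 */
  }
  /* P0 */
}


y declared in the same block as P0
y = 46


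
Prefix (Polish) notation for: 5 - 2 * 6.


'*' binds tighter: tree is (- 5 (* 2 6))
Prefix: - 5 * 2 6


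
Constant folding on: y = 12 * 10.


12 * 10 = 120 at compile time
Optimized: y = 120


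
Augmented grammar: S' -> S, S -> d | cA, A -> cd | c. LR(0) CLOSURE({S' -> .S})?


Start: S' -> .S
For each item with dot before a nonterminal B, add B -> .γ for every B-production
Closure: [S' -> .S, S -> .d, S -> .cA]


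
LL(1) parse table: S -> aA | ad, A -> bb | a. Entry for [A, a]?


For [A, a]: 'a' ∈ FIRST(a)
Entry: A -> a


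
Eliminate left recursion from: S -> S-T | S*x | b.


Left-recursive alternatives: S-T, S*x; non-recursive: b
Introduce S': S -> bS', S' -> -TS' | *xS' | ε


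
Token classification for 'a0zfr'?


Pattern: letter/underscore followed by alphanumerics, not a keyword
Type: IDENTIFIER


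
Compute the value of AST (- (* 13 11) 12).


Evaluate inner: (* 13 11) = 143
Evaluate root: (- 143 12) = 131
Result: 131


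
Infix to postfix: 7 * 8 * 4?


Left to right (same or higher precedence on left)
Postfix: 7 8 * 4 *


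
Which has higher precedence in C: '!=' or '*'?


'*' is multiplicative (level 10); '!=' is equality (level 6)
Higher level binds tighter
'*' has higher precedence than '!='


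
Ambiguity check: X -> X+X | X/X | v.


'v+v/v' has two parse trees (no precedence encoded between + and /)
Ambiguous


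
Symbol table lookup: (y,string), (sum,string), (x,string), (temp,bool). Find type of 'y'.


Lookup 'y' → type string


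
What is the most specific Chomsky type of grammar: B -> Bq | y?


Left-linear: every RHS is a terminal or one nonterminal followed by a terminal
Classification: Type 3 (Regular)


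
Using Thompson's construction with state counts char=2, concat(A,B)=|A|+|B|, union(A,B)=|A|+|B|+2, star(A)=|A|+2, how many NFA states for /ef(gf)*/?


Syntax tree has 4 char leaf(s), 0 union(s), 1 star(s)
chars contribute 4×2 = 8; each union adds +2; each star adds +2
Total: 8 + 0 + 2 = 10 states


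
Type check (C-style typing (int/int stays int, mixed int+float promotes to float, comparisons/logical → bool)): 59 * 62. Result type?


Operand types: int * int
Rule: mixed int/float promotes to float; int/int stays int
Result type: int


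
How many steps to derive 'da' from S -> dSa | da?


Derivation: S => da
Steps: 1


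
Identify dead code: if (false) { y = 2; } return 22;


condition is constant false, so the whole block is unreachable
Dead: 'if (false) { y = 2; }'


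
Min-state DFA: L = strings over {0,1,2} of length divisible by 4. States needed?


Track length mod 4: states 0..3, accept at 0
Minimal DFA: 4 states


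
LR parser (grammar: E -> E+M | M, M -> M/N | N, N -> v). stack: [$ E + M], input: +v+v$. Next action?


handle 'E+M' on top; lookahead ∈ FOLLOW(E) = {+, $}
Action: reduce (E -> E+M)


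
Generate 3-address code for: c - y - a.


Break into single-operator statements:
t1 = c - y
t2 = t1 - a


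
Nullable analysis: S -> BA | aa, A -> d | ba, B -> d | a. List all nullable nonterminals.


A nonterminal is nullable iff some alternative derives ε (directly, or every symbol in it is nullable)
Nullable: {}


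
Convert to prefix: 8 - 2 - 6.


left-to-right (same/higher precedence on left): tree is (- (- 8 2) 6)
Prefix: - - 8 2 6


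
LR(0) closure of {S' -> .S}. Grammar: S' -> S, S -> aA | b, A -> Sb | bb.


Start: S' -> .S
For each item with dot before a nonterminal B, add B -> .γ for every B-production
Closure: [S' -> .S, S -> .aA, S -> .b]


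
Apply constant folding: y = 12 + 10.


12 + 10 = 22 at compile time
Optimized: y = 22


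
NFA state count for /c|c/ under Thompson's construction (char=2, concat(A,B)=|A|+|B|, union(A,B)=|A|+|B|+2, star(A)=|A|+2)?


Syntax tree has 2 char leaf(s), 1 union(s), 0 star(s)
chars contribute 2×2 = 4; each union adds +2; each star adds +2
Total: 4 + 2 + 0 = 6 states


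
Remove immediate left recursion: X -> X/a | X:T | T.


Left-recursive alternatives: X/a, X:T; non-recursive: T
Introduce X': X -> TX', X' -> /aX' | :TX' | ε


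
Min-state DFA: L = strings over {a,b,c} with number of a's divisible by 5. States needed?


Track (count of a) mod 5: states 0..4, accept at 0
Minimal DFA: 5 states


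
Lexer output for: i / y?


Scan left to right, longest-match per lexeme
Tokens: ID(i), OP(/), ID(y)


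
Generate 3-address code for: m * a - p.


Break into single-operator statements:
t1 = m * a
t2 = t1 - p


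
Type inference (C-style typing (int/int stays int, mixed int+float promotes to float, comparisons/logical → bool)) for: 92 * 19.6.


Operand types: int * float
Rule: mixed int/float promotes to float; int/int stays int
Result type: float


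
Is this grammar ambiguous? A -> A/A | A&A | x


'x/x&x' has two parse trees (no precedence encoded between / and &)
Ambiguous


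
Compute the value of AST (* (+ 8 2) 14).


Evaluate inner: (+ 8 2) = 10
Evaluate root: (* 10 14) = 140
Result: 140


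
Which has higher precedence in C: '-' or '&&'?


'-' is additive (level 9); '&&' is logical AND (level 2)
Higher level binds tighter
'-' has higher precedence than '&&'


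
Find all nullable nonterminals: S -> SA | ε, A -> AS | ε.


A nonterminal is nullable iff some alternative derives ε (directly, or every symbol in it is nullable)
Nullable: {A, S}


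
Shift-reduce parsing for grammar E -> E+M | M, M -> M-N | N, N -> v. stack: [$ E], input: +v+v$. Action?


shift '+' to continue E -> E+M
Action: shift


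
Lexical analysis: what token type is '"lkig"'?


Pattern: double-quoted sequence
Type: STRING_LITERAL


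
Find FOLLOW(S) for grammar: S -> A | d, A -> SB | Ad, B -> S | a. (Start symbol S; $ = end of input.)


$ ∈ FOLLOW(S). For each A -> αBβ: add FIRST(β)\{ε} to FOLLOW(B); if β nullable, add FOLLOW(A).
FOLLOW(S) = {$, a, d}


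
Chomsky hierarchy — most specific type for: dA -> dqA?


LHS has context (more than one symbol) and |LHS| ≤ |RHS|
Classification: Type 1 (Context-Sensitive)


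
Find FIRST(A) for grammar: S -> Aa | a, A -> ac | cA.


Per alternative of A: FIRST(ac) = {a}; FIRST(cA) = {c}
FIRST(A) = {a, c}


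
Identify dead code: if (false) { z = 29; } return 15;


condition is constant false, so the whole block is unreachable
Dead: 'if (false) { z = 29; }'


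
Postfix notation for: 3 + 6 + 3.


Left to right (same or higher precedence on left)
Postfix: 3 6 + 3 +


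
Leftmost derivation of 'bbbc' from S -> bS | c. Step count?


Derivation: S => bS => bbS => bbbS => bbbc
Steps: 4


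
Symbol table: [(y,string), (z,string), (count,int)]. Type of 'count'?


Lookup 'count' → type int


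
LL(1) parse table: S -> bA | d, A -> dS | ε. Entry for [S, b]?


For [S, b]: 'b' ∈ FIRST(bA)
Entry: S -> bA


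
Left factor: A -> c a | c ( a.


Common prefix: 'c'
Factored: A -> c A', A' -> a | ( a


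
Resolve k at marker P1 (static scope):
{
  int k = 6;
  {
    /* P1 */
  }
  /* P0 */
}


P1's block does not declare k; resolves to the enclosing declaration at depth 0
k = 6


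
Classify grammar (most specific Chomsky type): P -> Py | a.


Left-linear: every RHS is a terminal or one nonterminal followed by a terminal
Classification: Type 3 (Regular)


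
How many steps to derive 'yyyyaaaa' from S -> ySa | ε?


Derivation: S => ySa => yySaa => yyySaaa => yyyySaaaa => yyyyaaaa
Steps: 5


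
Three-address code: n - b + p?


Break into single-operator statements:
t1 = n - b
t2 = t1 + p


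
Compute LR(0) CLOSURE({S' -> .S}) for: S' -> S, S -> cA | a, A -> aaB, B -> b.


Start: S' -> .S
For each item with dot before a nonterminal B, add B -> .γ for every B-production
Closure: [S' -> .S, S -> .cA, S -> .a]


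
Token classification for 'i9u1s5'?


Pattern: letter/underscore followed by alphanumerics, not a keyword
Type: IDENTIFIER


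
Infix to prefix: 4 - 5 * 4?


'*' binds tighter: tree is (- 4 (* 5 4))
Prefix: - 4 * 5 4


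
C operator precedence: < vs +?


'+' is additive (level 9); '<' is relational (level 7)
Higher level binds tighter
'+' has higher precedence than '<'


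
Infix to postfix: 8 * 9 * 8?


Left to right (same or higher precedence on left)
Postfix: 8 9 * 8 *


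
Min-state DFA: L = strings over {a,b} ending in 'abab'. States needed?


Track the longest suffix of input matching a prefix of 'abab': 5 classes (prefixes of length 0..4)
Minimal DFA: 5 states


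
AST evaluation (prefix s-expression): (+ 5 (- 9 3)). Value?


Evaluate inner: (- 9 3) = 6
Evaluate root: (+ 5 6) = 11
Result: 11


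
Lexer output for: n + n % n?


Scan left to right, longest-match per lexeme
Tokens: ID(n), OP(+), ID(n), OP(%), ID(n)


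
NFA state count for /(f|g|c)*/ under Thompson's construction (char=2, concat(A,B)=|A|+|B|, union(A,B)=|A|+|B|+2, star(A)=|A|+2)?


Syntax tree has 3 char leaf(s), 2 union(s), 1 star(s)
chars contribute 3×2 = 6; each union adds +2; each star adds +2
Total: 6 + 4 + 2 = 12 states


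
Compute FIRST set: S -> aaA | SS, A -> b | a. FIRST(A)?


Per alternative of A: FIRST(b) = {b}; FIRST(a) = {a}
FIRST(A) = {a, b}


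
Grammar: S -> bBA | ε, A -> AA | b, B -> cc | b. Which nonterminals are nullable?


A nonterminal is nullable iff some alternative derives ε (directly, or every symbol in it is nullable)
Nullable: {S}


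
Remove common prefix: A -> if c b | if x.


Common prefix: 'if'
Factored: A -> if A', A' -> c b | x


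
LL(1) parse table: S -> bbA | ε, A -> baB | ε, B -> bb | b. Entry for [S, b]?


For [S, b]: 'b' ∈ FIRST(bbA)
Entry: S -> bbA


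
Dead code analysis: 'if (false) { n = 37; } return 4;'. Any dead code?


condition is constant false, so the whole block is unreachable
Dead: 'if (false) { n = 37; }'


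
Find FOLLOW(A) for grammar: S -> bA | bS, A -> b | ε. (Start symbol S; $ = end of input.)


$ ∈ FOLLOW(S). For each A -> αBβ: add FIRST(β)\{ε} to FOLLOW(B); if β nullable, add FOLLOW(A).
FOLLOW(A) = {$}


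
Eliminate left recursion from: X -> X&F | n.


Left-recursive alternatives: X&F; non-recursive: n
Introduce X': X -> nX', X' -> &FX' | ε


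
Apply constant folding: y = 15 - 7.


15 - 7 = 8 at compile time
Optimized: y = 8


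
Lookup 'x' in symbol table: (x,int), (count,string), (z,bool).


Lookup 'x' → type int


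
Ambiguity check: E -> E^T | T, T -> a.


precedence layered via separate nonterminal T: deterministic
Unambiguous


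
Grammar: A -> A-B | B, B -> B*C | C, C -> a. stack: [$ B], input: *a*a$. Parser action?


shift '*' to continue B -> B*C
Action: shift


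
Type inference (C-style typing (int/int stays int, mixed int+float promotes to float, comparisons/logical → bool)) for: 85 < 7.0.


Operand types: int < float
Rule: comparison yields bool
Result type: bool


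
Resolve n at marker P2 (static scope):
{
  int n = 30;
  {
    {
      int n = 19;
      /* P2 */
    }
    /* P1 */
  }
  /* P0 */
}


n declared in the same block as P2
n = 19


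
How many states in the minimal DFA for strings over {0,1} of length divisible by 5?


Track length mod 5: states 0..4, accept at 0
Minimal DFA: 5 states


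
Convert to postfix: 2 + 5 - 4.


Left to right (same or higher precedence on left)
Postfix: 2 5 + 4 -


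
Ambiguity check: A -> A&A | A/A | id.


'id&id/id' has two parse trees (no precedence encoded between & and /)
Ambiguous


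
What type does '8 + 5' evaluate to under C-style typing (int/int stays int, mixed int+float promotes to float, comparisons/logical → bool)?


Operand types: int + int
Rule: mixed int/float promotes to float; int/int stays int
Result type: int


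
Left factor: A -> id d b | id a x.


Common prefix: 'id'
Factored: A -> id A', A' -> d b | a x


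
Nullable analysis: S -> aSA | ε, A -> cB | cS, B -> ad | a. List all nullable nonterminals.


A nonterminal is nullable iff some alternative derives ε (directly, or every symbol in it is nullable)
Nullable: {S}


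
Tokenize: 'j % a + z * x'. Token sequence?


Scan left to right, longest-match per lexeme
Tokens: ID(j), OP(%), ID(a), OP(+), ID(z), OP(*), ID(x)


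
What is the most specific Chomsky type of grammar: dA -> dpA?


LHS has context (more than one symbol) and |LHS| ≤ |RHS|
Classification: Type 1 (Context-Sensitive)


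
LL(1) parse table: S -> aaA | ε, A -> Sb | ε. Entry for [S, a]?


For [S, a]: 'a' ∈ FIRST(aaA)
Entry: S -> aaA


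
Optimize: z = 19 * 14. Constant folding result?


19 * 14 = 266 at compile time
Optimized: z = 266


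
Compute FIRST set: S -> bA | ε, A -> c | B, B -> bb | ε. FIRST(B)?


Per alternative of B: FIRST(bb) = {b}; FIRST(ε) = {ε}
FIRST(B) = {b, ε}


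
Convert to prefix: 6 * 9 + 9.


left-to-right (same/higher precedence on left): tree is (+ (* 6 9) 9)
Prefix: + * 6 9 9


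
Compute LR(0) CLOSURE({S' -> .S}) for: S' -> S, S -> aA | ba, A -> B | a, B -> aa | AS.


Start: S' -> .S
For each item with dot before a nonterminal B, add B -> .γ for every B-production
Closure: [S' -> .S, S -> .aA, S -> .ba]


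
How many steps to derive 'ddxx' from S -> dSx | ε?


Derivation: S => dSx => ddSxx => ddxx
Steps: 3


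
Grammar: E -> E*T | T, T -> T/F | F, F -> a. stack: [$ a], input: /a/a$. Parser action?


'a' on top is the handle for F -> a
Action: reduce (F -> a)


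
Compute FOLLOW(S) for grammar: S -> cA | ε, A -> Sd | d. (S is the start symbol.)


$ ∈ FOLLOW(S). For each A -> αBβ: add FIRST(β)\{ε} to FOLLOW(B); if β nullable, add FOLLOW(A).
FOLLOW(S) = {$, d}


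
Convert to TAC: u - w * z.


Break into single-operator statements:
t1 = w * z
t2 = u - t1


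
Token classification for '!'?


Pattern: operator symbol
Type: OPERATOR


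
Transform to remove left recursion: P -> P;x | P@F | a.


Left-recursive alternatives: P;x, P@F; non-recursive: a
Introduce P': P -> aP', P' -> ;xP' | @FP' | ε


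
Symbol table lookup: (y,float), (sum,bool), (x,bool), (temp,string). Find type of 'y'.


Lookup 'y' → type float


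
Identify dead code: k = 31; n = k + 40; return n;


k is read by n's definition; n is returned
No dead code


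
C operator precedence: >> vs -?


'-' is additive (level 9); '>>' is shift (level 8)
Higher level binds tighter
'-' has higher precedence than '>>'


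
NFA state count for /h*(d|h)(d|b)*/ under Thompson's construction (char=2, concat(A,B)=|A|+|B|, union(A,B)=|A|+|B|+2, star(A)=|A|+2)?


Syntax tree has 5 char leaf(s), 2 union(s), 2 star(s)
chars contribute 5×2 = 10; each union adds +2; each star adds +2
Total: 10 + 4 + 4 = 18 states


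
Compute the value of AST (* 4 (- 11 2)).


Evaluate inner: (- 11 2) = 9
Evaluate root: (* 4 9) = 36
Result: 36


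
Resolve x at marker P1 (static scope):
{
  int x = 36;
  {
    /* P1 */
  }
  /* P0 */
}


P1's block does not declare x; resolves to the enclosing declaration at depth 0
x = 36


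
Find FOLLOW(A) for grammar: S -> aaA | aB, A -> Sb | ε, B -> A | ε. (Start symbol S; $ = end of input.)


$ ∈ FOLLOW(S). For each A -> αBβ: add FIRST(β)\{ε} to FOLLOW(B); if β nullable, add FOLLOW(A).
FOLLOW(A) = {$, b}


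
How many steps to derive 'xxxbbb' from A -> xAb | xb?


Derivation: A => xAb => xxAbb => xxxbbb
Steps: 3


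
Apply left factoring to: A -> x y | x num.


Common prefix: 'x'
Factored: A -> x A', A' -> y | num


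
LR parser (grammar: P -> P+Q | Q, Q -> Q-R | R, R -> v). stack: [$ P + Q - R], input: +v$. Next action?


handle 'Q-R' on top
Action: reduce (Q -> Q-R)


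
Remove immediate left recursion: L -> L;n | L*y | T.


Left-recursive alternatives: L;n, L*y; non-recursive: T
Introduce L': L -> TL', L' -> ;nL' | *yL' | ε


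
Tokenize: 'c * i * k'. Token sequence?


Scan left to right, longest-match per lexeme
Tokens: ID(c), OP(*), ID(i), OP(*), ID(k)


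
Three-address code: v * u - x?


Break into single-operator statements:
t1 = v * u
t2 = t1 - x


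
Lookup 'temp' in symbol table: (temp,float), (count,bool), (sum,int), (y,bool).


Lookup 'temp' → type float


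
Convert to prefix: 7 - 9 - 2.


left-to-right (same/higher precedence on left): tree is (- (- 7 9) 2)
Prefix: - - 7 9 2


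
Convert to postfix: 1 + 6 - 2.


Left to right (same or higher precedence on left)
Postfix: 1 6 + 2 -


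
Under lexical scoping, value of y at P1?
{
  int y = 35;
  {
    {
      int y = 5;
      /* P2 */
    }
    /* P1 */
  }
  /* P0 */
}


P1's block does not declare y; resolves to the enclosing declaration at depth 0
y = 35


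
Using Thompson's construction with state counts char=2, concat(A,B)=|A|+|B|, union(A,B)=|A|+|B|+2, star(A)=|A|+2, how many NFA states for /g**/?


Syntax tree has 1 char leaf(s), 0 union(s), 2 star(s)
chars contribute 1×2 = 2; each union adds +2; each star adds +2
Total: 2 + 0 + 4 = 6 states


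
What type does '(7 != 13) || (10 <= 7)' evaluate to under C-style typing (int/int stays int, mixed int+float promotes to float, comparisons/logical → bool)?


Operand types: bool || bool
Rule: logical operators take bool operands and yield bool
Result type: bool


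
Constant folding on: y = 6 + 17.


6 + 17 = 23 at compile time
Optimized: y = 23


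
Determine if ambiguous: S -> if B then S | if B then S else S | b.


dangling else: 'if B then if B then b else b' parses two ways
Ambiguous


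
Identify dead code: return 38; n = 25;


statement follows a return and is unreachable
Dead: 'n = 25'


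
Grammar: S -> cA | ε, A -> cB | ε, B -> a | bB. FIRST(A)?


Per alternative of A: FIRST(cB) = {c}; FIRST(ε) = {ε}
FIRST(A) = {c, ε}


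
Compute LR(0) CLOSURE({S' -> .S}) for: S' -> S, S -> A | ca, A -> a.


Start: S' -> .S
For each item with dot before a nonterminal B, add B -> .γ for every B-production
Closure: [S' -> .S, S -> .A, S -> .ca, A -> .a]


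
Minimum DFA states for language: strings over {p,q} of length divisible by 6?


Track length mod 6: states 0..5, accept at 0
Minimal DFA: 6 states


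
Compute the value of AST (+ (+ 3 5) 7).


Evaluate inner: (+ 3 5) = 8
Evaluate root: (+ 8 7) = 15
Result: 15


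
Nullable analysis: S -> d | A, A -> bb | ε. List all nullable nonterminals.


A nonterminal is nullable iff some alternative derives ε (directly, or every symbol in it is nullable)
Nullable: {A, S}


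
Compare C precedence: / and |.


'/' is multiplicative (level 10); '|' is bitwise OR (level 3)
Higher level binds tighter
'/' has higher precedence than '|'


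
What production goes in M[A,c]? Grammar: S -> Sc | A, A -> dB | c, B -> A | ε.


For [A, c]: 'c' ∈ FIRST(c)
Entry: A -> c


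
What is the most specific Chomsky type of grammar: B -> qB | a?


Right-linear: every RHS is a terminal or a terminal followed by one nonterminal
Classification: Type 3 (Regular)


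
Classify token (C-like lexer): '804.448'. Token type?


Pattern: digits with a decimal point
Type: FLOAT_LITERAL


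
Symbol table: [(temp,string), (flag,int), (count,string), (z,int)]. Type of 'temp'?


Lookup 'temp' → type string


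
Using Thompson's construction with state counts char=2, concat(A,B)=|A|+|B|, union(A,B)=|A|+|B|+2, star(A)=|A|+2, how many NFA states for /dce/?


Syntax tree has 3 char leaf(s), 0 union(s), 0 star(s)
chars contribute 3×2 = 6; each union adds +2; each star adds +2
Total: 6 + 0 + 0 = 6 states


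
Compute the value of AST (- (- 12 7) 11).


Evaluate inner: (- 12 7) = 5
Evaluate root: (- 5 11) = -6
Result: -6


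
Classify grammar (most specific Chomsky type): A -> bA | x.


Right-linear: every RHS is a terminal or a terminal followed by one nonterminal
Classification: Type 3 (Regular)


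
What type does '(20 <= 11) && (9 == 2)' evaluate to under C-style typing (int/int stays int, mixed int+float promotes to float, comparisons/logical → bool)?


Operand types: bool && bool
Rule: logical operators take bool operands and yield bool
Result type: bool


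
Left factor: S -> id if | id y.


Common prefix: 'id'
Factored: S -> id S', S' -> if | y


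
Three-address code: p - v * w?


Break into single-operator statements:
t1 = v * w
t2 = p - t1


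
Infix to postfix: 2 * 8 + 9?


Left to right (same or higher precedence on left)
Postfix: 2 8 * 9 +


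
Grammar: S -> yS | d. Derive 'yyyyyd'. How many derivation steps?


Derivation: S => yS => yyS => yyyS => yyyyS => yyyyyS => yyyyyd
Steps: 6


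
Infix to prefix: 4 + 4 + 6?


left-to-right (same/higher precedence on left): tree is (+ (+ 4 4) 6)
Prefix: + + 4 4 6


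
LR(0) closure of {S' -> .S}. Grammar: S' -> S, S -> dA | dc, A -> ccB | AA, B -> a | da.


Start: S' -> .S
For each item with dot before a nonterminal B, add B -> .γ for every B-production
Closure: [S' -> .S, S -> .dA, S -> .dc]


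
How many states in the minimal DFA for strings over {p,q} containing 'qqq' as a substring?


KMP-style automaton: 3 progress states + 1 absorbing accept = 4
Minimal DFA: 4 states


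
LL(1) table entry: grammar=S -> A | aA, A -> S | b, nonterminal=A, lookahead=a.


For [A, a]: 'a' ∈ FIRST(S)
Entry: A -> S


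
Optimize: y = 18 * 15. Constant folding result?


18 * 15 = 270 at compile time
Optimized: y = 270


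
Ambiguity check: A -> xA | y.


right-linear, alternatives start with distinct terminals 'x' vs 'y': unique leftmost derivation
Unambiguous


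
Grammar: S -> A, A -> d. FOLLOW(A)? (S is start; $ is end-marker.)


$ ∈ FOLLOW(S). For each A -> αBβ: add FIRST(β)\{ε} to FOLLOW(B); if β nullable, add FOLLOW(A).
FOLLOW(A) = {$}


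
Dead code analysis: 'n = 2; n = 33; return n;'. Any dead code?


first assignment to n is overwritten before any read
Dead: 'n = 2'


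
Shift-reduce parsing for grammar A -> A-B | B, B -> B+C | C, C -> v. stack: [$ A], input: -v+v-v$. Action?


shift '-' to continue A -> A-B
Action: shift


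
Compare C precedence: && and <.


'<' is relational (level 7); '&&' is logical AND (level 2)
Higher level binds tighter
'<' has higher precedence than '&&'


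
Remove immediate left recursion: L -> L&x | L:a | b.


Left-recursive alternatives: L&x, L:a; non-recursive: b
Introduce L': L -> bL', L' -> &xL' | :aL' | ε


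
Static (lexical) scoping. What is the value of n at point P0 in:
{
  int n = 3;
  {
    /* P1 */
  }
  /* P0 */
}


n declared in the same block as P0
n = 3


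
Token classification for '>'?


Pattern: operator symbol
Type: OPERATOR


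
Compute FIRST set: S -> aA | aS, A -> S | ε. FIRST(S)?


Per alternative of S: FIRST(aA) = {a}; FIRST(aS) = {a}
FIRST(S) = {a}


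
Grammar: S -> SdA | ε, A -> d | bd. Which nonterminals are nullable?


A nonterminal is nullable iff some alternative derives ε (directly, or every symbol in it is nullable)
Nullable: {S}


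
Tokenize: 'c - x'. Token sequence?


Scan left to right, longest-match per lexeme
Tokens: ID(c), OP(-), ID(x)


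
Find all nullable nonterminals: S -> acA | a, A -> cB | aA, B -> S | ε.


A nonterminal is nullable iff some alternative derives ε (directly, or every symbol in it is nullable)
Nullable: {B}


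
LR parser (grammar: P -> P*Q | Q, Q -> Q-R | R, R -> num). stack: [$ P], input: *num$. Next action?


shift '*' to continue P -> P*Q
Action: shift


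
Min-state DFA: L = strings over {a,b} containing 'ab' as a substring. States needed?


KMP-style automaton: 2 progress states + 1 absorbing accept = 3
Minimal DFA: 3 states


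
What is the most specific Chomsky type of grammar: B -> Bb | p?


Left-linear: every RHS is a terminal or one nonterminal followed by a terminal
Classification: Type 3 (Regular)


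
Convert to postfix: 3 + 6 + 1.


Left to right (same or higher precedence on left)
Postfix: 3 6 + 1 +


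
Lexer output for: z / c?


Scan left to right, longest-match per lexeme
Tokens: ID(z), OP(/), ID(c)


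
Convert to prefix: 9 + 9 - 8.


left-to-right (same/higher precedence on left): tree is (- (+ 9 9) 8)
Prefix: - + 9 9 8


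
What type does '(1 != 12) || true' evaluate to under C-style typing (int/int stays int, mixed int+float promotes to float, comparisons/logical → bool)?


Operand types: bool || bool
Rule: logical operators take bool operands and yield bool
Result type: bool


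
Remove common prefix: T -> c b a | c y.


Common prefix: 'c'
Factored: T -> c T', T' -> b a | y


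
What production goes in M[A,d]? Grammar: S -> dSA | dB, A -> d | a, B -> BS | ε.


For [A, d]: 'd' ∈ FIRST(d)
Entry: A -> d


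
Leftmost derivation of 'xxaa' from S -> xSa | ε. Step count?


Derivation: S => xSa => xxSaa => xxaa
Steps: 3


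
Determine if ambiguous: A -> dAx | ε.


balanced d^n…x^n: each string has a unique parse
Unambiguous


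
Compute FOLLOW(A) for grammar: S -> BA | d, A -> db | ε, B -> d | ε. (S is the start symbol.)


$ ∈ FOLLOW(S). For each A -> αBβ: add FIRST(β)\{ε} to FOLLOW(B); if β nullable, add FOLLOW(A).
FOLLOW(A) = {$}


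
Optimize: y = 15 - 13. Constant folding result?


15 - 13 = 2 at compile time
Optimized: y = 2


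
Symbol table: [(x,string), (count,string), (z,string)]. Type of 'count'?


Lookup 'count' → type string


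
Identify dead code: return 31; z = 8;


statement follows a return and is unreachable
Dead: 'z = 8'


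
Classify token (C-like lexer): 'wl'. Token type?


Pattern: letter/underscore followed by alphanumerics, not a keyword
Type: IDENTIFIER


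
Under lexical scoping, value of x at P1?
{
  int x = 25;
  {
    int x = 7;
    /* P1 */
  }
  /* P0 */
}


x declared in the same block as P1
x = 7


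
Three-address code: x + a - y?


Break into single-operator statements:
t1 = x + a
t2 = t1 - y


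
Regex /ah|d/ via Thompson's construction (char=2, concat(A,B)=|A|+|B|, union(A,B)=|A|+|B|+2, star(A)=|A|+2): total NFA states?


Syntax tree has 3 char leaf(s), 1 union(s), 0 star(s)
chars contribute 3×2 = 6; each union adds +2; each star adds +2
Total: 6 + 2 + 0 = 8 states


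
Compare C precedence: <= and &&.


'<=' is relational (level 7); '&&' is logical AND (level 2)
Higher level binds tighter
'<=' has higher precedence than '&&'


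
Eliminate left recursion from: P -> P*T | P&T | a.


Left-recursive alternatives: P*T, P&T; non-recursive: a
Introduce P': P -> aP', P' -> *TP' | &TP' | ε


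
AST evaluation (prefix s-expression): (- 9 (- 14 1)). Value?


Evaluate inner: (- 14 1) = 13
Evaluate root: (- 9 13) = -4
Result: -4


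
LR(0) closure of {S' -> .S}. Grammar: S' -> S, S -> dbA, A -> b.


Start: S' -> .S
For each item with dot before a nonterminal B, add B -> .γ for every B-production
Closure: [S' -> .S, S -> .dbA]


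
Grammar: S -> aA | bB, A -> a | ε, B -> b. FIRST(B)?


Per alternative of B: FIRST(b) = {b}
FIRST(B) = {b}


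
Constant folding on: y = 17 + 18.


17 + 18 = 35 at compile time
Optimized: y = 35


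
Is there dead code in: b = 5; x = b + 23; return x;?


b is read by x's definition; x is returned
No dead code


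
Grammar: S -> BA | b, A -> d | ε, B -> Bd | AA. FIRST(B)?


Per alternative of B: FIRST(Bd) = {d}; FIRST(AA) = {d, ε}
FIRST(B) = {d, ε}


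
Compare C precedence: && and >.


'>' is relational (level 7); '&&' is logical AND (level 2)
Higher level binds tighter
'>' has higher precedence than '&&'


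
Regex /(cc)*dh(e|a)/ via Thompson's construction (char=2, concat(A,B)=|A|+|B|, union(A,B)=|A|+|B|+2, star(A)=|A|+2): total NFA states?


Syntax tree has 6 char leaf(s), 1 union(s), 1 star(s)
chars contribute 6×2 = 12; each union adds +2; each star adds +2
Total: 12 + 2 + 2 = 16 states


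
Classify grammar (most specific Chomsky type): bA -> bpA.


LHS has context (more than one symbol) and |LHS| ≤ |RHS|
Classification: Type 1 (Context-Sensitive)


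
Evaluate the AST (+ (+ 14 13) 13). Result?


Evaluate inner: (+ 14 13) = 27
Evaluate root: (+ 27 13) = 40
Result: 40


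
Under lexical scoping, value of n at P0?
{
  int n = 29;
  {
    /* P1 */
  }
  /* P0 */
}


n declared in the same block as P0
n = 29


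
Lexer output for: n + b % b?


Scan left to right, longest-match per lexeme
Tokens: ID(n), OP(+), ID(b), OP(%), ID(b)


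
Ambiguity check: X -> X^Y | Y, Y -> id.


precedence layered via separate nonterminal Y: deterministic
Unambiguous


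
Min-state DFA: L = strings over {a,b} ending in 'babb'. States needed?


Track the longest suffix of input matching a prefix of 'babb': 5 classes (prefixes of length 0..4)
Minimal DFA: 5 states


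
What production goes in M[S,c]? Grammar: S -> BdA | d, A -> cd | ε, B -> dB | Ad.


For [S, c]: 'c' ∈ FIRST(BdA)
Entry: S -> BdA


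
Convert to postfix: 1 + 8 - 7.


Left to right (same or higher precedence on left)
Postfix: 1 8 + 7 -


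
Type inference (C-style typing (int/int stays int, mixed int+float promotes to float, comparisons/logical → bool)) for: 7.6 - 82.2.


Operand types: float - float
Rule: mixed int/float promotes to float; int/int stays int
Result type: float


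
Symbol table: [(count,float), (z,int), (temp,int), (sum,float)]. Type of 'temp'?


Lookup 'temp' → type int


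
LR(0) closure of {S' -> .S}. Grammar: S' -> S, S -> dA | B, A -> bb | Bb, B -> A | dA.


Start: S' -> .S
For each item with dot before a nonterminal B, add B -> .γ for every B-production
Closure: [S' -> .S, S -> .dA, S -> .B, B -> .A, B -> .dA, A -> .bb, A -> .Bb]


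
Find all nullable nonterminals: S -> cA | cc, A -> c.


A nonterminal is nullable iff some alternative derives ε (directly, or every symbol in it is nullable)
Nullable: {}


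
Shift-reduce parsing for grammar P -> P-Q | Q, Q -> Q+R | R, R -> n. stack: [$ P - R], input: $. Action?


'R' (not preceded by Q+) is the handle for Q -> R
Action: reduce (Q -> R)
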